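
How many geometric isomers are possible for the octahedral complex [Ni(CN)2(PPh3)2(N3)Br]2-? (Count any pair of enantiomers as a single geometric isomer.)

The distinct arrangements are (6 in all): CN cis, PPh3 trans; CN cis, PPh3 cis (3 arrangements, 2 chiral); CN trans, PPh3 trans; CN trans, PPh3 cis.

6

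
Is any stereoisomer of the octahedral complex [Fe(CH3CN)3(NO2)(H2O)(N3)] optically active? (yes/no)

Working through the distinct placements yields 4 geometric isomers: CH3CN mer (3 arrangements); CH3CN fac (chiral).
One of these lacks any improper symmetry element and so occurs as an enantiomeric pair, giving 4 + 1 = 5 stereoisomers in total.

yes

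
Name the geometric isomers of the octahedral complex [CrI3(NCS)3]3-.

fac and mer

An octahedron has six vertices in three trans pairs; every non-trans pair is cis.
Systematic placement gives 2 geometric isomers: I mer; I fac.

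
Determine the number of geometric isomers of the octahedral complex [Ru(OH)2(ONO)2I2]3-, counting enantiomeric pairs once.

There are 5 geometric isomers: OH trans, ONO trans, I trans; OH cis, ONO cis, I trans; OH cis, ONO trans, I cis; OH cis, ONO cis, I cis (chiral); OH trans, ONO cis, I cis.

5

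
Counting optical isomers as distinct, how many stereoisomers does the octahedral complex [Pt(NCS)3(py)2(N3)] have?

3

The six octahedral sites form three mutually perpendicular trans pairs.
Working through the distinct placements yields 3 geometric isomers: NCS mer, py trans; NCS fac, py cis; NCS mer, py cis.
Each arrangement has an internal mirror plane or centre of symmetry, so none is chiral.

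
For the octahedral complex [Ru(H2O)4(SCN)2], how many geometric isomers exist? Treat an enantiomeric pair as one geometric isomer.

2

Working through the distinct placements yields 2 geometric isomers: SCN trans; SCN cis.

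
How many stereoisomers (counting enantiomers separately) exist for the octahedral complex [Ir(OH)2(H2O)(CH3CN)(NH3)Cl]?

An octahedron has six vertices in three trans pairs; every non-trans pair is cis.
Exhaustive case analysis gives 9 geometric isomers.
Of these, 6 lack any improper symmetry element and so occur as enantiomeric pairs, giving 9 + 6 = 15 stereoisomers in total.

15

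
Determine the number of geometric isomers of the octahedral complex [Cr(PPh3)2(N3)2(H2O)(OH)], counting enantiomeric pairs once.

In an octahedral complex each vertex has one trans partner and four cis neighbours.
There are 6 geometric isomers: PPh3 trans, N3 cis; PPh3 cis, N3 cis (3 arrangements, 2 chiral); PPh3 trans, N3 trans; PPh3 cis, N3 trans.

6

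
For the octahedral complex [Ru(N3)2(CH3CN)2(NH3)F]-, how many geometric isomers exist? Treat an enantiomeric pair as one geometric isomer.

In an octahedral complex each vertex has one trans partner and four cis neighbours.
There are 6 geometric isomers: N3 cis, CH3CN trans; N3 trans, CH3CN trans; N3 cis, CH3CN cis (3 arrangements, 2 chiral); N3 trans, CH3CN cis.

6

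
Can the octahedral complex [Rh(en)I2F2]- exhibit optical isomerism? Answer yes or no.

In an octahedral complex each vertex has one trans partner and four cis neighbours.
Each en is bidentate and must span two cis positions.
Working through the distinct placements yields 3 geometric isomers: I cis, F trans; I cis, F cis (chiral); I trans, F cis.
One of these lacks any improper symmetry element and so occurs as an enantiomeric pair, giving 3 + 1 = 4 stereoisomers in total.

yes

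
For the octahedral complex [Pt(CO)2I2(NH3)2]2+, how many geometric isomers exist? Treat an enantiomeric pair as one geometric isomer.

5

An octahedron has six vertices in three trans pairs; every non-trans pair is cis.
Systematic placement gives 5 geometric isomers: CO trans, I trans, NH3 trans; CO trans, I cis, NH3 cis; CO cis, I cis, NH3 trans; CO cis, I cis, NH3 cis (chiral); CO cis, I trans, NH3 cis.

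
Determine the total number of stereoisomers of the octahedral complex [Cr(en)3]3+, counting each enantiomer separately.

In an octahedral complex each vertex has one trans partner and four cis neighbours.
Each en is bidentate and must span two cis positions.
Only one geometric arrangement is possible; it has no improper symmetry element, so it exists as a pair of enantiomers (2 stereoisomers).

2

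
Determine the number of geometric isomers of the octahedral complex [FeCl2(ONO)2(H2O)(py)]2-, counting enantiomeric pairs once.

6

In an octahedral complex each vertex has one trans partner and four cis neighbours.
There are 6 geometric isomers: Cl trans, ONO cis; Cl trans, ONO trans; Cl cis, ONO cis (3 arrangements, 2 chiral); Cl cis, ONO trans.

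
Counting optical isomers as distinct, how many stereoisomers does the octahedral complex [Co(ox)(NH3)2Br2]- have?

Each ox is bidentate and must span two cis positions.
Working through the distinct placements yields 3 geometric isomers: NH3 cis, Br trans; NH3 cis, Br cis (chiral); NH3 trans, Br cis.
One of these lacks any improper symmetry element and so occurs as an enantiomeric pair, giving 3 + 1 = 4 stereoisomers in total.

4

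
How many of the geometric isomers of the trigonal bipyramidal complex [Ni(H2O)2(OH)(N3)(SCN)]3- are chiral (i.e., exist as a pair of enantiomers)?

In a trigonal bipyramid the two axial positions differ from the three equatorial ones.
Systematic enumeration (placing each ligand type in turn and discarding arrangements equivalent by rotation or reflection) gives 7 geometric isomers.
Of these, 3 lack any improper symmetry element and so occur as enantiomeric pairs, giving 7 + 3 = 10 stereoisomers in total.

3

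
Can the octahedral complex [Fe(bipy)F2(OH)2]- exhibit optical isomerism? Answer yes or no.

The six octahedral sites form three mutually perpendicular trans pairs.
Each bipy is bidentate and must span two cis positions.
The distinct arrangements are (3 in all): F trans, OH cis; F cis, OH cis (chiral); F cis, OH trans.
One of these lacks any improper symmetry element and so occurs as an enantiomeric pair, giving 3 + 1 = 4 stereoisomers in total.

yes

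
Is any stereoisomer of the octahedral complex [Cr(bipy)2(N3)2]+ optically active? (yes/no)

yes

An octahedron has six vertices in three trans pairs; every non-trans pair is cis.
Each bipy is bidentate and must span two cis positions.
Working through the distinct placements yields 2 geometric isomers: N3 trans; N3 cis (chiral).
One of these lacks any improper symmetry element and so occurs as an enantiomeric pair, giving 2 + 1 = 3 stereoisomers in total.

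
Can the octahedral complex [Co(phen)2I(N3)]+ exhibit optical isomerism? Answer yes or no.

yes

In an octahedral complex each vertex has one trans partner and four cis neighbours.
Each phen is bidentate and must span two cis positions.
The distinct arrangements are (2 in all): I and N3 mutually trans; I and N3 mutually cis (chiral).
One of these lacks any improper symmetry element and so occurs as an enantiomeric pair, giving 2 + 1 = 3 stereoisomers in total.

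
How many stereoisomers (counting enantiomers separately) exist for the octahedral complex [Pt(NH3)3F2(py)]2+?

3

An octahedron has six vertices in three trans pairs; every non-trans pair is cis.
There are 3 geometric isomers: NH3 mer, F trans; NH3 fac, F cis; NH3 mer, F cis.
Each arrangement has an internal mirror plane or centre of symmetry, so none is chiral.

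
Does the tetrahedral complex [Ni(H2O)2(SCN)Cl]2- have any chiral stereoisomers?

no

In a tetrahedral complex all four positions are equivalent and every pair of ligands is adjacent — there is no cis/trans distinction.
Only one geometric arrangement is possible.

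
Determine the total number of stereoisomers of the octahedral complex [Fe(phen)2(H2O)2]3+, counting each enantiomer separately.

In an octahedral complex each vertex has one trans partner and four cis neighbours.
Each phen is bidentate and must span two cis positions.
There are 2 geometric isomers: H2O trans; H2O cis (chiral).
One of these lacks any improper symmetry element and so occurs as an enantiomeric pair, giving 2 + 1 = 3 stereoisomers in total.

3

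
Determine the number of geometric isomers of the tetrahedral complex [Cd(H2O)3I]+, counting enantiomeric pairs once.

In a tetrahedral complex all four positions are equivalent and every pair of ligands is adjacent — there is no cis/trans distinction.
Only one geometric arrangement is possible.

1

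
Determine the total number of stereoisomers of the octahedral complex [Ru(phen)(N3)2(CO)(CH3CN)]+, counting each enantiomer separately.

6

An octahedron has six vertices in three trans pairs; every non-trans pair is cis.
Each phen is bidentate and must span two cis positions.
Working through the distinct placements yields 4 geometric isomers: N3 cis (3 arrangements, 2 chiral); N3 trans.
Of these, 2 lack any improper symmetry element and so occur as enantiomeric pairs, giving 4 + 2 = 6 stereoisomers in total.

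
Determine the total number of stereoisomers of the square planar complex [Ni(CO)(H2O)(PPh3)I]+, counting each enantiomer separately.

In a square planar complex each vertex has one trans partner and two cis neighbours.
The distinct arrangements are (3 in all): (CO/I trans, H2O/PPh3 trans); (CO/PPh3 trans, H2O/I trans); (CO/H2O trans, I/PPh3 trans).
Each arrangement has an internal mirror plane or centre of symmetry, so none is chiral.

3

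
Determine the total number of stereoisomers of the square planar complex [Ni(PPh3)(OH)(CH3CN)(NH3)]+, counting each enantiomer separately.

3

In a square planar complex each vertex has one trans partner and two cis neighbours.
The distinct arrangements are (3 in all): (CH3CN/OH trans, NH3/PPh3 trans); (CH3CN/PPh3 trans, NH3/OH trans); (CH3CN/NH3 trans, OH/PPh3 trans).
Each arrangement has an internal mirror plane or centre of symmetry, so none is chiral.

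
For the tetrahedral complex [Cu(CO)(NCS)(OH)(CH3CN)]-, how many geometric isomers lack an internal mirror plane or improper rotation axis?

1

Only one geometric arrangement is possible; it has no improper symmetry element, so it exists as a pair of enantiomers (2 stereoisomers).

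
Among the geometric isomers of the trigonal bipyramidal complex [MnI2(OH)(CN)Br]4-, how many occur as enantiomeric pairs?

A trigonal bipyramid has two axial and three equatorial sites, which are chemically inequivalent.
Exhaustive case analysis gives 7 geometric isomers.
Of these, 3 lack any improper symmetry element and so occur as enantiomeric pairs, giving 7 + 3 = 10 stereoisomers in total.

3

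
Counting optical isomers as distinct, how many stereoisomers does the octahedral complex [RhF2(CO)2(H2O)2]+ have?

In an octahedral complex each vertex has one trans partner and four cis neighbours.
There are 5 geometric isomers: F trans, CO trans, H2O trans; F cis, CO trans, H2O cis; F cis, CO cis, H2O trans; F cis, CO cis, H2O cis (chiral); F trans, CO cis, H2O cis.
One of these lacks any improper symmetry element and so occurs as an enantiomeric pair, giving 5 + 1 = 6 stereoisomers in total.

6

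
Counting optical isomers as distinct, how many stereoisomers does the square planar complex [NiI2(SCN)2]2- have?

Systematic placement gives 2 geometric isomers: I cis; I trans.
Each arrangement has an internal mirror plane or centre of symmetry, so none is chiral.

2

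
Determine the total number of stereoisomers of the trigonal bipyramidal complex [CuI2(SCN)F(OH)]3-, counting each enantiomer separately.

In a trigonal bipyramid the two axial positions differ from the three equatorial ones.
Placing the ligands in turn and identifying arrangements related by rotation or reflection leaves 7 distinct geometric isomers.
Of these, 3 lack any improper symmetry element and so occur as enantiomeric pairs, giving 7 + 3 = 10 stereoisomers in total.

10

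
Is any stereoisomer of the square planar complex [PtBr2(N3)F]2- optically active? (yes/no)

no

In a square planar complex each vertex has one trans partner and two cis neighbours.
Working through the distinct placements yields 2 geometric isomers: Br cis; Br trans.
Each arrangement has an internal mirror plane or centre of symmetry, so none is chiral.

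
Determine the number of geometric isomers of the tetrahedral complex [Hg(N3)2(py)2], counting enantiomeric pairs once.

In a tetrahedral complex all four positions are equivalent and every pair of ligands is adjacent — there is no cis/trans distinction.
Only one geometric arrangement is possible.

1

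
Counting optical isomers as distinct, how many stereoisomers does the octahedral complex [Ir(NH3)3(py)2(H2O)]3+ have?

There are 3 geometric isomers: NH3 mer, py trans; NH3 fac, py cis; NH3 mer, py cis.
Each arrangement has an internal mirror plane or centre of symmetry, so none is chiral.

3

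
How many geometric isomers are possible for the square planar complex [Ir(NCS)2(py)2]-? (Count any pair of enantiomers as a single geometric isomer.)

2

A square has two trans pairs of vertices; adjacent vertices are cis.
The distinct arrangements are (2 in all): NCS cis; NCS trans.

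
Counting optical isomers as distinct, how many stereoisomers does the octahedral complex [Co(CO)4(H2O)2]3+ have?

2

The distinct arrangements are (2 in all): H2O trans; H2O cis.
Each arrangement has an internal mirror plane or centre of symmetry, so none is chiral.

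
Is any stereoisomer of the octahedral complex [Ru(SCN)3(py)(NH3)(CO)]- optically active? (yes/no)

An octahedron has six vertices in three trans pairs; every non-trans pair is cis.
There are 4 geometric isomers: SCN mer (3 arrangements); SCN fac (chiral).
One of these lacks any improper symmetry element and so occurs as an enantiomeric pair, giving 4 + 1 = 5 stereoisomers in total.

yes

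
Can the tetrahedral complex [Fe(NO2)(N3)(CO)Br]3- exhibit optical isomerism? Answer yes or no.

yes

In a tetrahedral complex all four positions are equivalent and every pair of ligands is adjacent — there is no cis/trans distinction.
Only one geometric arrangement is possible; it has no improper symmetry element, so it exists as a pair of enantiomers (2 stereoisomers).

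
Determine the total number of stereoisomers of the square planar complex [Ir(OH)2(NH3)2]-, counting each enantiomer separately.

In a square planar complex each vertex has one trans partner and two cis neighbours.
The distinct arrangements are (2 in all): OH cis; OH trans.
Each arrangement has an internal mirror plane or centre of symmetry, so none is chiral.

2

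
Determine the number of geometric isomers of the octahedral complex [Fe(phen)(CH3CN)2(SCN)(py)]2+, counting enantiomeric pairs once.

4

An octahedron has six vertices in three trans pairs; every non-trans pair is cis.
Each phen is bidentate and must span two cis positions.
There are 4 geometric isomers: CH3CN trans; CH3CN cis (3 arrangements, 2 chiral).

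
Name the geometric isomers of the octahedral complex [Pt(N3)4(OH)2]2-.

cis and trans

Systematic placement gives 2 geometric isomers: OH trans; OH cis.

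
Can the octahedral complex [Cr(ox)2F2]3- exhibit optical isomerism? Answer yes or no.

yes

Each ox is bidentate and must span two cis positions.
Systematic placement gives 2 geometric isomers: F trans; F cis (chiral).
One of these lacks any improper symmetry element and so occurs as an enantiomeric pair, giving 2 + 1 = 3 stereoisomers in total.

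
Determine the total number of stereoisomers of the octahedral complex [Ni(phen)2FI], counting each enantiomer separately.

An octahedron has six vertices in three trans pairs; every non-trans pair is cis.
Each phen is bidentate and must span two cis positions.
Working through the distinct placements yields 2 geometric isomers: F and I mutually trans; F and I mutually cis (chiral).
One of these lacks any improper symmetry element and so occurs as an enantiomeric pair, giving 2 + 1 = 3 stereoisomers in total.

3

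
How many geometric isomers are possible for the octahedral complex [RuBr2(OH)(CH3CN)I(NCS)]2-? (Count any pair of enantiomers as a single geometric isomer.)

Systematic enumeration (placing each ligand type in turn and discarding arrangements equivalent by rotation or reflection) gives 9 geometric isomers.

9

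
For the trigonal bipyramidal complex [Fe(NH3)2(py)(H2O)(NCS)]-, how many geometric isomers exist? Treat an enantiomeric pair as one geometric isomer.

A trigonal bipyramid has two axial and three equatorial sites, which are chemically inequivalent.
Exhaustive case analysis gives 7 geometric isomers.

7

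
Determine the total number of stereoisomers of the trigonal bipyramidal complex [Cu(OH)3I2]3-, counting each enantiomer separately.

In a trigonal bipyramid the two axial positions differ from the three equatorial ones.
The distinct arrangements are (3 in all): I both axial; I one axial, one equatorial; I both equatorial.
Each arrangement has an internal mirror plane or centre of symmetry, so none is chiral.

3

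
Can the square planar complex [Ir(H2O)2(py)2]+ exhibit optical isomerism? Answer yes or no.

A square has two trans pairs of vertices; adjacent vertices are cis.
Systematic placement gives 2 geometric isomers: H2O cis; H2O trans.
Each arrangement has an internal mirror plane or centre of symmetry, so none is chiral.

no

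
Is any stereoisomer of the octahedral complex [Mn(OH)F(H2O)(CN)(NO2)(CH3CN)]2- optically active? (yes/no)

yes

An octahedron has six vertices in three trans pairs; every non-trans pair is cis.
Exhaustive case analysis gives 15 geometric isomers.
Of these, 15 lack any improper symmetry element and so occur as enantiomeric pairs, giving 15 + 15 = 30 stereoisomers in total.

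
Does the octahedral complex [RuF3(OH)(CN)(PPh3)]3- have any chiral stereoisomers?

yes

The six octahedral sites form three mutually perpendicular trans pairs.
Systematic placement gives 4 geometric isomers: F mer (3 arrangements); F fac (chiral).
One of these lacks any improper symmetry element and so occurs as an enantiomeric pair, giving 4 + 1 = 5 stereoisomers in total.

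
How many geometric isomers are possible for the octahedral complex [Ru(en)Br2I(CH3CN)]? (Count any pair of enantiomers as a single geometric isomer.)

An octahedron has six vertices in three trans pairs; every non-trans pair is cis.
Each en is bidentate and must span two cis positions.
There are 4 geometric isomers: Br trans; Br cis (3 arrangements, 2 chiral).

4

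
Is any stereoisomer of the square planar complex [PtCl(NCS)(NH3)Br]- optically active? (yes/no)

In a square planar complex each vertex has one trans partner and two cis neighbours.
Systematic placement gives 3 geometric isomers: (Br/NCS trans, Cl/NH3 trans); (Br/NH3 trans, Cl/NCS trans); (Br/Cl trans, NCS/NH3 trans).
Each arrangement has an internal mirror plane or centre of symmetry, so none is chiral.

no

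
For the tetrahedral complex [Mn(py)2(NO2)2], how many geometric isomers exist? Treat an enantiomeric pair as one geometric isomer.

1

All four vertices of a tetrahedron are equivalent and mutually adjacent, so cis/trans isomerism cannot arise.
Only one geometric arrangement is possible.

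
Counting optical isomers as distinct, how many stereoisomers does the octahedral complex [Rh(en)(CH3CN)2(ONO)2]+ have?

4

Each en is bidentate and must span two cis positions.
There are 3 geometric isomers: CH3CN trans, ONO cis; CH3CN cis, ONO cis (chiral); CH3CN cis, ONO trans.
One of these lacks any improper symmetry element and so occurs as an enantiomeric pair, giving 3 + 1 = 4 stereoisomers in total.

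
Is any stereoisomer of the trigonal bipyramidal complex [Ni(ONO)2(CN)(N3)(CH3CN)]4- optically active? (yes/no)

yes

In a trigonal bipyramid the two axial positions differ from the three equatorial ones.
Exhaustive case analysis gives 7 geometric isomers.
Of these, 3 lack any improper symmetry element and so occur as enantiomeric pairs, giving 7 + 3 = 10 stereoisomers in total.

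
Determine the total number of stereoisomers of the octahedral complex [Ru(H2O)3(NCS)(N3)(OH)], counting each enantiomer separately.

5

An octahedron has six vertices in three trans pairs; every non-trans pair is cis.
There are 4 geometric isomers: H2O mer (3 arrangements); H2O fac (chiral).
One of these lacks any improper symmetry element and so occurs as an enantiomeric pair, giving 4 + 1 = 5 stereoisomers in total.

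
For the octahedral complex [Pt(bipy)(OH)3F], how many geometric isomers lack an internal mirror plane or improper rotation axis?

An octahedron has six vertices in three trans pairs; every non-trans pair is cis.
Each bipy is bidentate and must span two cis positions.
Systematic placement gives 2 geometric isomers: OH fac; OH mer.
Each arrangement has an internal mirror plane or centre of symmetry, so none is chiral.

0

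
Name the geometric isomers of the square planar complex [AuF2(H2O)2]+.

In a square planar complex each vertex has one trans partner and two cis neighbours.
The distinct arrangements are (2 in all): F cis; F trans.

cis and trans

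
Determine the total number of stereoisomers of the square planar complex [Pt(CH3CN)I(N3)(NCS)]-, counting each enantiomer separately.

3

A square has two trans pairs of vertices; adjacent vertices are cis.
The distinct arrangements are (3 in all): (CH3CN/N3 trans, I/NCS trans); (CH3CN/NCS trans, I/N3 trans); (CH3CN/I trans, N3/NCS trans).
Each arrangement has an internal mirror plane or centre of symmetry, so none is chiral.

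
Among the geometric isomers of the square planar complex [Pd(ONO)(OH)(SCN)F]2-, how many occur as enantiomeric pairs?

A square has two trans pairs of vertices; adjacent vertices are cis.
Systematic placement gives 3 geometric isomers: (F/ONO trans, OH/SCN trans); (F/SCN trans, OH/ONO trans); (F/OH trans, ONO/SCN trans).
Each arrangement has an internal mirror plane or centre of symmetry, so none is chiral.

0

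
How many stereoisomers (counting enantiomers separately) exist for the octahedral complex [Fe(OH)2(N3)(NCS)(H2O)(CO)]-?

In an octahedral complex each vertex has one trans partner and four cis neighbours.
Exhaustive case analysis gives 9 geometric isomers.
Of these, 6 lack any improper symmetry element and so occur as enantiomeric pairs, giving 9 + 6 = 15 stereoisomers in total.

15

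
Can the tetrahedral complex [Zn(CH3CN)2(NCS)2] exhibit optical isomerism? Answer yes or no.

Only one geometric arrangement is possible.

no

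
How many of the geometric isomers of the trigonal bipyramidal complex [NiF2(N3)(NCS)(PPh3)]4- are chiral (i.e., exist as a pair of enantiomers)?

3

Exhaustive case analysis gives 7 geometric isomers.
Of these, 3 lack any improper symmetry element and so occur as enantiomeric pairs, giving 7 + 3 = 10 stereoisomers in total.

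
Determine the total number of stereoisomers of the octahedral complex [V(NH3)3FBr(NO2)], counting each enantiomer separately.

5

Working through the distinct placements yields 4 geometric isomers: NH3 mer (3 arrangements); NH3 fac (chiral).
One of these lacks any improper symmetry element and so occurs as an enantiomeric pair, giving 4 + 1 = 5 stereoisomers in total.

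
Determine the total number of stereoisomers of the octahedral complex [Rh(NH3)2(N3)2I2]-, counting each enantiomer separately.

6

In an octahedral complex each vertex has one trans partner and four cis neighbours.
Systematic placement gives 5 geometric isomers: NH3 trans, N3 trans, I trans; NH3 cis, N3 cis, I trans; NH3 trans, N3 cis, I cis; NH3 cis, N3 cis, I cis (chiral); NH3 cis, N3 trans, I cis.
One of these lacks any improper symmetry element and so occurs as an enantiomeric pair, giving 5 + 1 = 6 stereoisomers in total.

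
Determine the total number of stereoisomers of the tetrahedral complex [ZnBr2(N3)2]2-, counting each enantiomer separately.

1

All four vertices of a tetrahedron are equivalent and mutually adjacent, so cis/trans isomerism cannot arise.
Only one geometric arrangement is possible.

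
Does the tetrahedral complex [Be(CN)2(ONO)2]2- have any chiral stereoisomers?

All four vertices of a tetrahedron are equivalent and mutually adjacent, so cis/trans isomerism cannot arise.
Only one geometric arrangement is possible.

no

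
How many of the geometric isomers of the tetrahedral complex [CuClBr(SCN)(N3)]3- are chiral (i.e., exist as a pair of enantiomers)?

1

All four vertices of a tetrahedron are equivalent and mutually adjacent, so cis/trans isomerism cannot arise.
Only one geometric arrangement is possible; it has no improper symmetry element, so it exists as a pair of enantiomers (2 stereoisomers).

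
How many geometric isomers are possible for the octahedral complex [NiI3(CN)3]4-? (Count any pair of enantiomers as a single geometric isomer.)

Working through the distinct placements yields 2 geometric isomers: I mer; I fac.

2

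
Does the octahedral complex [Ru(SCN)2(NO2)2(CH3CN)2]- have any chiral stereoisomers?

An octahedron has six vertices in three trans pairs; every non-trans pair is cis.
There are 5 geometric isomers: SCN trans, NO2 trans, CH3CN trans; SCN cis, NO2 cis, CH3CN trans; SCN trans, NO2 cis, CH3CN cis; SCN cis, NO2 cis, CH3CN cis (chiral); SCN cis, NO2 trans, CH3CN cis.
One of these lacks any improper symmetry element and so occurs as an enantiomeric pair, giving 5 + 1 = 6 stereoisomers in total.

yes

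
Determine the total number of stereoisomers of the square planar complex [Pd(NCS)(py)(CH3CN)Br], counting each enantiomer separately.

3

A square has two trans pairs of vertices; adjacent vertices are cis.
Systematic placement gives 3 geometric isomers: (Br/NCS trans, CH3CN/py trans); (Br/py trans, CH3CN/NCS trans); (Br/CH3CN trans, NCS/py trans).
Each arrangement has an internal mirror plane or centre of symmetry, so none is chiral.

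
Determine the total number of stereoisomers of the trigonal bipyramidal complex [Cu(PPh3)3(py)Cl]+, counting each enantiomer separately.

In a trigonal bipyramid the two axial positions differ from the three equatorial ones.
Systematic placement gives 4 geometric isomers: py equatorial, Cl axial; py axial, Cl axial; py equatorial, Cl equatorial; py axial, Cl equatorial.
Each arrangement has an internal mirror plane or centre of symmetry, so none is chiral.

4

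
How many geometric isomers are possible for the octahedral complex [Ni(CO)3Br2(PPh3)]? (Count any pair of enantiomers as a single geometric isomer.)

3

An octahedron has six vertices in three trans pairs; every non-trans pair is cis.
Systematic placement gives 3 geometric isomers: CO mer, Br trans; CO fac, Br cis; CO mer, Br cis.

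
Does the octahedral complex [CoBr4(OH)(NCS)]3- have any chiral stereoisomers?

no

There are 2 geometric isomers: OH and NCS mutually trans; OH and NCS mutually cis.
Each arrangement has an internal mirror plane or centre of symmetry, so none is chiral.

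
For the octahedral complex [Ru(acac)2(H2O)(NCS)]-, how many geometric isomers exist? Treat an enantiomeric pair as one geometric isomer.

2

Each acac is bidentate and must span two cis positions.
Working through the distinct placements yields 2 geometric isomers: H2O and NCS mutually trans; H2O and NCS mutually cis (chiral).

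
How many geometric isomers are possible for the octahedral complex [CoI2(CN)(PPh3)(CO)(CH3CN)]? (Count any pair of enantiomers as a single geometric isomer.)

9

The six octahedral sites form three mutually perpendicular trans pairs.
Placing the ligands in turn and identifying arrangements related by rotation or reflection leaves 9 distinct geometric isomers.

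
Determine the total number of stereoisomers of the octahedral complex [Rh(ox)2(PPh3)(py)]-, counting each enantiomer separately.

In an octahedral complex each vertex has one trans partner and four cis neighbours.
Each ox is bidentate and must span two cis positions.
Working through the distinct placements yields 2 geometric isomers: PPh3 and py mutually cis (chiral); PPh3 and py mutually trans.
One of these lacks any improper symmetry element and so occurs as an enantiomeric pair, giving 2 + 1 = 3 stereoisomers in total.

3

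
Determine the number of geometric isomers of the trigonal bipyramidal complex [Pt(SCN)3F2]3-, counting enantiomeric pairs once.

3

A trigonal bipyramid has two axial and three equatorial sites, which are chemically inequivalent.
The distinct arrangements are (3 in all): F both axial; F one axial, one equatorial; F both equatorial.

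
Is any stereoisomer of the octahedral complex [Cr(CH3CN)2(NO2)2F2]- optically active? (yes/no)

In an octahedral complex each vertex has one trans partner and four cis neighbours.
Working through the distinct placements yields 5 geometric isomers: CH3CN trans, NO2 trans, F trans; CH3CN trans, NO2 cis, F cis; CH3CN cis, NO2 trans, F cis; CH3CN cis, NO2 cis, F cis (chiral); CH3CN cis, NO2 cis, F trans.
One of these lacks any improper symmetry element and so occurs as an enantiomeric pair, giving 5 + 1 = 6 stereoisomers in total.

yes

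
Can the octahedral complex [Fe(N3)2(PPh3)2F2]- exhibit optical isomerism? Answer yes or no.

yes

An octahedron has six vertices in three trans pairs; every non-trans pair is cis.
Systematic placement gives 5 geometric isomers: N3 trans, PPh3 trans, F trans; N3 cis, PPh3 cis, F trans; N3 cis, PPh3 trans, F cis; N3 cis, PPh3 cis, F cis (chiral); N3 trans, PPh3 cis, F cis.
One of these lacks any improper symmetry element and so occurs as an enantiomeric pair, giving 5 + 1 = 6 stereoisomers in total.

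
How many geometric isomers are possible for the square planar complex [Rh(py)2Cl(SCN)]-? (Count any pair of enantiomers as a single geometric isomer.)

2

A square has two trans pairs of vertices; adjacent vertices are cis.
There are 2 geometric isomers: py cis; py trans.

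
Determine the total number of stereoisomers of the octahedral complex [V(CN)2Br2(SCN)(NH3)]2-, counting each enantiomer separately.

8

In an octahedral complex each vertex has one trans partner and four cis neighbours.
Systematic placement gives 6 geometric isomers: CN trans, Br trans; CN cis, Br trans; CN cis, Br cis (3 arrangements, 2 chiral); CN trans, Br cis.
Of these, 2 lack any improper symmetry element and so occur as enantiomeric pairs, giving 6 + 2 = 8 stereoisomers in total.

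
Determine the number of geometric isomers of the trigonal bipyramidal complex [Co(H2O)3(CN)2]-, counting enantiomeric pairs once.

In a trigonal bipyramid the two axial positions differ from the three equatorial ones.
Systematic placement gives 3 geometric isomers: CN both axial; CN one axial, one equatorial; CN both equatorial.

3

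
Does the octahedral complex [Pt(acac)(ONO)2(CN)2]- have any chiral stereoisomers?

The six octahedral sites form three mutually perpendicular trans pairs.
Each acac is bidentate and must span two cis positions.
Working through the distinct placements yields 3 geometric isomers: ONO cis, CN trans; ONO cis, CN cis (chiral); ONO trans, CN cis.
One of these lacks any improper symmetry element and so occurs as an enantiomeric pair, giving 3 + 1 = 4 stereoisomers in total.

yes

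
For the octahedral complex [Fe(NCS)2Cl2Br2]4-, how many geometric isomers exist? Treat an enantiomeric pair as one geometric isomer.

In an octahedral complex each vertex has one trans partner and four cis neighbours.
Systematic placement gives 5 geometric isomers: NCS trans, Cl trans, Br trans; NCS cis, Cl cis, Br trans; NCS trans, Cl cis, Br cis; NCS cis, Cl cis, Br cis (chiral); NCS cis, Cl trans, Br cis.

5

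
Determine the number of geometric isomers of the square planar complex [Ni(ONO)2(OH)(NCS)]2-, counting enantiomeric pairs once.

In a square planar complex each vertex has one trans partner and two cis neighbours.
There are 2 geometric isomers: ONO cis; ONO trans.

2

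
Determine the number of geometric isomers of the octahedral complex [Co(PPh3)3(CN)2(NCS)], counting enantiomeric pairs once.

An octahedron has six vertices in three trans pairs; every non-trans pair is cis.
Systematic placement gives 3 geometric isomers: PPh3 mer, CN trans; PPh3 mer, CN cis; PPh3 fac, CN cis.

3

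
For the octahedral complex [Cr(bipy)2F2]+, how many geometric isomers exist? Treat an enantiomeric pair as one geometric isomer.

The six octahedral sites form three mutually perpendicular trans pairs.
Each bipy is bidentate and must span two cis positions.
Systematic placement gives 2 geometric isomers: F trans; F cis (chiral).

2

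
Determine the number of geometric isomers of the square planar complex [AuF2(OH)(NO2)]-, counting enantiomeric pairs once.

2

There are 2 geometric isomers: F cis; F trans.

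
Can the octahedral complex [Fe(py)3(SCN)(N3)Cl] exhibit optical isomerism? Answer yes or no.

yes

The six octahedral sites form three mutually perpendicular trans pairs.
Working through the distinct placements yields 4 geometric isomers: py mer (3 arrangements); py fac (chiral).
One of these lacks any improper symmetry element and so occurs as an enantiomeric pair, giving 4 + 1 = 5 stereoisomers in total.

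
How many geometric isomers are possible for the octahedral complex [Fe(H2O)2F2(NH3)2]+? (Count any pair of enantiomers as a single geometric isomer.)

The six octahedral sites form three mutually perpendicular trans pairs.
Working through the distinct placements yields 5 geometric isomers: H2O trans, F trans, NH3 trans; H2O cis, F trans, NH3 cis; H2O cis, F cis, NH3 trans; H2O cis, F cis, NH3 cis (chiral); H2O trans, F cis, NH3 cis.

5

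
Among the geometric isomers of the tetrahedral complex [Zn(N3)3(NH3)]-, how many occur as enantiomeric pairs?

0

Only one geometric arrangement is possible.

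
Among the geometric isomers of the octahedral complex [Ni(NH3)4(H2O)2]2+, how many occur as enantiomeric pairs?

In an octahedral complex each vertex has one trans partner and four cis neighbours.
Systematic placement gives 2 geometric isomers: H2O trans; H2O cis.
Each arrangement has an internal mirror plane or centre of symmetry, so none is chiral.

0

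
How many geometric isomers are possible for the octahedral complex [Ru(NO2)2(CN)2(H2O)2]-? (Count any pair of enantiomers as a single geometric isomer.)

5

An octahedron has six vertices in three trans pairs; every non-trans pair is cis.
Systematic placement gives 5 geometric isomers: NO2 trans, CN trans, H2O trans; NO2 cis, CN trans, H2O cis; NO2 trans, CN cis, H2O cis; NO2 cis, CN cis, H2O cis (chiral); NO2 cis, CN cis, H2O trans.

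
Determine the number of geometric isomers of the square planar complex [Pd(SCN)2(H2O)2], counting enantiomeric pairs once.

A square has two trans pairs of vertices; adjacent vertices are cis.
There are 2 geometric isomers: SCN cis; SCN trans.

2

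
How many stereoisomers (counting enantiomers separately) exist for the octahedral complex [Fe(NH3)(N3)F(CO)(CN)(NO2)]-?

30

An octahedron has six vertices in three trans pairs; every non-trans pair is cis.
Placing the ligands in turn and identifying arrangements related by rotation or reflection leaves 15 distinct geometric isomers.
Of these, 15 lack any improper symmetry element and so occur as enantiomeric pairs, giving 15 + 15 = 30 stereoisomers in total.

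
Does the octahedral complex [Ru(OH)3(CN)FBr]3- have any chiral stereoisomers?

yes

Working through the distinct placements yields 4 geometric isomers: OH mer (3 arrangements); OH fac (chiral).
One of these lacks any improper symmetry element and so occurs as an enantiomeric pair, giving 4 + 1 = 5 stereoisomers in total.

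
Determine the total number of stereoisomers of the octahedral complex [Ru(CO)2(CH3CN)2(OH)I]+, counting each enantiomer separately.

The six octahedral sites form three mutually perpendicular trans pairs.
Systematic placement gives 6 geometric isomers: CO trans, CH3CN trans; CO cis, CH3CN trans; CO cis, CH3CN cis (3 arrangements, 2 chiral); CO trans, CH3CN cis.
Of these, 2 lack any improper symmetry element and so occur as enantiomeric pairs, giving 6 + 2 = 8 stereoisomers in total.

8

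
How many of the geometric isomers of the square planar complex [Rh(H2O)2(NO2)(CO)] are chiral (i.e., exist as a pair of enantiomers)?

Working through the distinct placements yields 2 geometric isomers: H2O cis; H2O trans.
Each arrangement has an internal mirror plane or centre of symmetry, so none is chiral.

0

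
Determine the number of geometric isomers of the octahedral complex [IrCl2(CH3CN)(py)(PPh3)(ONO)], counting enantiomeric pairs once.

In an octahedral complex each vertex has one trans partner and four cis neighbours.
Systematic enumeration (placing each ligand type in turn and discarding arrangements equivalent by rotation or reflection) gives 9 geometric isomers.

9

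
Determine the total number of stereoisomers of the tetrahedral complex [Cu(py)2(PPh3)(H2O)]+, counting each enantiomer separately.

Only one geometric arrangement is possible.

1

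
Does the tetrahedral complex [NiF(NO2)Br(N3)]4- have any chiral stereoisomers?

yes

All four vertices of a tetrahedron are equivalent and mutually adjacent, so cis/trans isomerism cannot arise.
Only one geometric arrangement is possible; it has no improper symmetry element, so it exists as a pair of enantiomers (2 stereoisomers).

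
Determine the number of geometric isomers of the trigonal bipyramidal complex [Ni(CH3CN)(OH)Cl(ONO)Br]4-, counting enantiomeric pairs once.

Exhaustive case analysis gives 10 geometric isomers.

10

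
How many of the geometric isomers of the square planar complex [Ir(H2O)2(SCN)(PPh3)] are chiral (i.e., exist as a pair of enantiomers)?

A square has two trans pairs of vertices; adjacent vertices are cis.
The distinct arrangements are (2 in all): H2O cis; H2O trans.
Each arrangement has an internal mirror plane or centre of symmetry, so none is chiral.

0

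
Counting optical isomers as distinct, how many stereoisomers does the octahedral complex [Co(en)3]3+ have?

2

An octahedron has six vertices in three trans pairs; every non-trans pair is cis.
Each en is bidentate and must span two cis positions.
Only one geometric arrangement is possible; it has no improper symmetry element, so it exists as a pair of enantiomers (2 stereoisomers).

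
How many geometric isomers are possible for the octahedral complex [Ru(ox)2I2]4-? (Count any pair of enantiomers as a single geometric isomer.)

2

In an octahedral complex each vertex has one trans partner and four cis neighbours.
Each ox is bidentate and must span two cis positions.
There are 2 geometric isomers: I trans; I cis (chiral).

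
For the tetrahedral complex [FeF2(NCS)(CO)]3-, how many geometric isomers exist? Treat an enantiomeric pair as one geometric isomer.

1

In a tetrahedral complex all four positions are equivalent and every pair of ligands is adjacent — there is no cis/trans distinction.
Only one geometric arrangement is possible.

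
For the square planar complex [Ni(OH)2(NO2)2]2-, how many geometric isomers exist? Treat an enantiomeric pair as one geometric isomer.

In a square planar complex each vertex has one trans partner and two cis neighbours.
The distinct arrangements are (2 in all): OH cis; OH trans.

2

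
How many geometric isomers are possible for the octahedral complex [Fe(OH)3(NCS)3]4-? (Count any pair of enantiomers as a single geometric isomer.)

The six octahedral sites form three mutually perpendicular trans pairs.
Working through the distinct placements yields 2 geometric isomers: OH mer; OH fac.

2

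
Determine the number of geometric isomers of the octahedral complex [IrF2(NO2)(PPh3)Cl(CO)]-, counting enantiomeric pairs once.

The six octahedral sites form three mutually perpendicular trans pairs.
Systematic enumeration (placing each ligand type in turn and discarding arrangements equivalent by rotation or reflection) gives 9 geometric isomers.

9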